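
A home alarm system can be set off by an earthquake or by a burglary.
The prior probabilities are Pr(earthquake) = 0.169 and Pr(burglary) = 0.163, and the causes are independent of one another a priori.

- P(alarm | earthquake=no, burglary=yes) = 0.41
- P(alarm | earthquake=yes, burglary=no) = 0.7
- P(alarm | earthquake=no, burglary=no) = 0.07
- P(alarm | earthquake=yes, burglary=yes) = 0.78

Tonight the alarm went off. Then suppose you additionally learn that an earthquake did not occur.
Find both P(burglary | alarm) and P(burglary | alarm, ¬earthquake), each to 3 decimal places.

Numerator (weight on configurations with burglary): 0.055536 + 0.021487 = 0.077023
Normalizer over all consistent configurations: 0.07·0.831·0.837 + 0.41·0.831·0.163 + 0.7·0.169·0.837 + 0.78·0.169·0.163 = 0.224728
Posterior = 0.077023 / 0.224728 ≈ 0.343

With the extra evidence:
P(alarm | ¬earthquake) = 0.07×0.837 + 0.41×0.163 = 0.058590 + 0.066830 = 0.125420
The burglary-present share is 0.41×0.163 = 0.066830.
So P(burglary | alarm, ¬earthquake) = 0.066830/0.125420 ≈ 0.533.
With earthquake excluded, burglary must carry more of the explanatory weight for the alarm.

P(burglary | alarm) ≈ 0.343; P(burglary | alarm, ¬earthquake) ≈ 0.533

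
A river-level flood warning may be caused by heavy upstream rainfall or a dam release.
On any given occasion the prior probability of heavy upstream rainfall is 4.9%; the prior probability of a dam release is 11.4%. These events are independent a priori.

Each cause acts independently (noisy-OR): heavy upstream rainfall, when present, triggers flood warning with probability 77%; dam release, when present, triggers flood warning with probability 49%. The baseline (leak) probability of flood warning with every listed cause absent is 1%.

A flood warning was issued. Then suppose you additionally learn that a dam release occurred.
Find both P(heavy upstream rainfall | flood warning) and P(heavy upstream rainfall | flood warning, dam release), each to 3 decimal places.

Under noisy-OR, P(flood warning | causes) = 1 − (1−0.01)·∏(1−qᵢ) over the active causes.
Enumerate the 4 (heavy upstream rainfall, dam release) configurations and weight by the priors:
  P(flood warning) = 0.01·0.951·0.886 + 0.4951·0.951·0.114 + 0.7723·0.049·0.886 + 0.883873·0.049·0.114
        = 0.008426 + 0.053676 + 0.033529 + 0.004937 = 0.100568
Keeping only the heavy upstream rainfall-present terms gives 0.038466, so
  P(heavy upstream rainfall | flood warning) = 0.038466 / 0.100568 ≈ 0.382

Now condition on the additional information:
P(flood warning | dam release) = 0.4951·0.951 + 0.883873·0.049 = 0.470840 + 0.043310 = 0.514150
Restricting to configurations with heavy upstream rainfall present: 0.883873·0.049 = 0.043310.
P(heavy upstream rainfall | flood warning, dam release) = 0.043310 / 0.514150 ≈ 0.084
— dam release explains away the evidence for heavy upstream rainfall.

P(heavy upstream rainfall | flood warning) ≈ 0.382; P(heavy upstream rainfall | flood warning, dam release) ≈ 0.084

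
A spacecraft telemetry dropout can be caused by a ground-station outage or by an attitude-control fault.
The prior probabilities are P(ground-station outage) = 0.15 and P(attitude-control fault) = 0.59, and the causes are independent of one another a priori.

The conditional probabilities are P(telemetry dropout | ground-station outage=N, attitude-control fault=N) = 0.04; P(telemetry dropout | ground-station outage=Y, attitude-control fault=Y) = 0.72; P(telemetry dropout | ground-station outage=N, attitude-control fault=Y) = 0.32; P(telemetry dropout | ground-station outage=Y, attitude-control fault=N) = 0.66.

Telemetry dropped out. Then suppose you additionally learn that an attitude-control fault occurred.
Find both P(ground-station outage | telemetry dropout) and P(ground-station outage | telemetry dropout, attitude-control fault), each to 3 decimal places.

Weight on ground-station outage=true, given the evidence: 0.040590 + 0.063720 = 0.104310
Normalizer over all consistent configurations: 0.04×0.85×0.41 + 0.32×0.85×0.59 + 0.66×0.15×0.41 + 0.72×0.15×0.59 = 0.278730
Posterior = 0.104310 / 0.278730 ≈ 0.374

Now condition on the additional information:
For the numerator, keep only ground-station outage=true terms: 0.72·0.15 = 0.108000
Normalizer over all consistent configurations: 0.32·0.85 + 0.72·0.15 = 0.380000
P(ground-station outage | telemetry dropout, attitude-control fault) = 0.108000/0.380000 ≈ 0.284

P(ground-station outage | telemetry dropout) ≈ 0.374; P(ground-station outage | telemetry dropout, attitude-control fault) ≈ 0.284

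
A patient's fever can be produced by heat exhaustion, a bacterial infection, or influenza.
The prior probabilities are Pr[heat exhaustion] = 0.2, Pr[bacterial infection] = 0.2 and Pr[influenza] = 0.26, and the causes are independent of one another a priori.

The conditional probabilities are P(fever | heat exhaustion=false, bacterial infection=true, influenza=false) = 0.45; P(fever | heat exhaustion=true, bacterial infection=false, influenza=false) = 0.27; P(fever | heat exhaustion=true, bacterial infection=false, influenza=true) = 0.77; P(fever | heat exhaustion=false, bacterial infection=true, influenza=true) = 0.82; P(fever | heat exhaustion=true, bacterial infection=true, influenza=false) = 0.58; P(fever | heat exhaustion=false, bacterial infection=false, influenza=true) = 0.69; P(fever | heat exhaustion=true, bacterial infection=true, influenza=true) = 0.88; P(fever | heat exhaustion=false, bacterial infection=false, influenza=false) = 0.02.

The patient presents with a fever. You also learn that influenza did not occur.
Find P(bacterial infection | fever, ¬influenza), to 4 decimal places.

P(bacterial infection | fever, ¬influenza) ≈ 0.6296

Weight on bacterial infection=true, given the evidence: 0.072000 + 0.023200 = 0.095200
Denominator P(fever | ¬influenza): 0.02·0.8·0.8 + 0.45·0.8·0.2 + 0.27·0.2·0.8 + 0.58·0.2·0.2 = 0.151200
P(bacterial infection | fever, ¬influenza) = 0.095200/0.151200 ≈ 0.6296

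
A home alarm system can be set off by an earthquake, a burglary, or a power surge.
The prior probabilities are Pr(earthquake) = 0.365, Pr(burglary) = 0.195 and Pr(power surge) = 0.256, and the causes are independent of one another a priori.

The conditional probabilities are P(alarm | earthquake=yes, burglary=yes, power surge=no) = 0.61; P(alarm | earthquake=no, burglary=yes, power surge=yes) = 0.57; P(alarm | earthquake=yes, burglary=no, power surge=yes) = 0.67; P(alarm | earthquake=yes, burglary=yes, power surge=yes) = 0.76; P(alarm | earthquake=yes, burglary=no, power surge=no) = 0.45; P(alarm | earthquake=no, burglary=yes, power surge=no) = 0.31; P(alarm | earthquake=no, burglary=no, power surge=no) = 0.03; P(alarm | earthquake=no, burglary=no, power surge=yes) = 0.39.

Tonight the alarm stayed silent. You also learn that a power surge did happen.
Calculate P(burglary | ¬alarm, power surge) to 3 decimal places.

P(burglary | ¬alarm, power surge) ≈ 0.147

P(¬alarm | power surge) = 0.61×0.635×0.805 + 0.43×0.635×0.195 + 0.33×0.365×0.805 + 0.24×0.365×0.195 = 0.311817 + 0.053245 + 0.096962 + 0.017082 = 0.479106
Of this, 0.070327 comes from 0.053245 + 0.017082 (the burglary=true cases).
So P(burglary | ¬alarm, power surge) = 0.070327/0.479106 ≈ 0.147.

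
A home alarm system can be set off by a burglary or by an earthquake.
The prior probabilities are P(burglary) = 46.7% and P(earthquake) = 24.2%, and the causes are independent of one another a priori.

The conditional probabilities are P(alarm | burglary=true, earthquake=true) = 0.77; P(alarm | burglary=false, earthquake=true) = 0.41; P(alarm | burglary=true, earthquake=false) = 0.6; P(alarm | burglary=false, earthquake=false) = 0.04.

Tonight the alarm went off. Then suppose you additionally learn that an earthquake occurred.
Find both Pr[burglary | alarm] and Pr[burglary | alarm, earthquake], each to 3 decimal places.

Pr[burglary | alarm] ≈ 0.813; Pr[burglary | alarm, earthquake] ≈ 0.622

P(alarm) = 0.04*0.533*0.758 + 0.41*0.533*0.242 + 0.6*0.467*0.758 + 0.77*0.467*0.242 = 0.016161 + 0.052884 + 0.212392 + 0.087021 = 0.368458
Of this, 0.299413 comes from 0.212392 + 0.087021 (the burglary=true cases).
P(burglary | alarm) = 0.299413 / 0.368458 ≈ 0.813

With the extra evidence:
P(alarm | earthquake) = 0.41·0.533 + 0.77·0.467 = 0.218530 + 0.359590 = 0.578120
Of this, 0.359590 comes from 0.77·0.467 (the burglary=true cases).
So P(burglary | alarm, earthquake) = 0.359590/0.578120 ≈ 0.622.
This is intercausal reasoning (explaining away): once earthquake accounts for the alarm, burglary becomes less likely.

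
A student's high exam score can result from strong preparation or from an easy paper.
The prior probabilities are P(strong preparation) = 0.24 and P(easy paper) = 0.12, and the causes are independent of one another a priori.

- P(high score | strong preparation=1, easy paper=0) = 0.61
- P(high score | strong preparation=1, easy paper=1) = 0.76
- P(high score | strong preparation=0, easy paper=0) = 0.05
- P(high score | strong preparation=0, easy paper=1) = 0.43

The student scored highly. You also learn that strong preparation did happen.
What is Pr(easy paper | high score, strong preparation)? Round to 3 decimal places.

Pr(easy paper | high score, strong preparation) ≈ 0.145

Weight on easy paper=true, given the evidence: 0.76*0.12 = 0.091200
Denominator P(high score | strong preparation): 0.61*0.88 + 0.76*0.12 = 0.628000
P(easy paper | high score, strong preparation) = 0.091200/0.628000 ≈ 0.145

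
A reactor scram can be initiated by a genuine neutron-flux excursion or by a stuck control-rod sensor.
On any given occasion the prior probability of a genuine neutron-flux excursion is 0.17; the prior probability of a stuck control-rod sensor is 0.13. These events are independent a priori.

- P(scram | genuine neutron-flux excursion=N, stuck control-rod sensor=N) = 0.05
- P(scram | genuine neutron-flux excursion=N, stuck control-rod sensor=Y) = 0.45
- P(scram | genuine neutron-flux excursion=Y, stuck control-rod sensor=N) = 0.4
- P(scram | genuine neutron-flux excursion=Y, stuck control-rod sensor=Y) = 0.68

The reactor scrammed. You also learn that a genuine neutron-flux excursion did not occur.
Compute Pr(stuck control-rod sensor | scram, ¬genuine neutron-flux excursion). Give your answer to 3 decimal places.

Pr(stuck control-rod sensor | scram, ¬genuine neutron-flux excursion) ≈ 0.574

P(scram | ¬genuine neutron-flux excursion) = 0.05×0.87 + 0.45×0.13 = 0.043500 + 0.058500 = 0.102000
Restricting to configurations with stuck control-rod sensor present: 0.45×0.13 = 0.058500.
P(stuck control-rod sensor | scram, ¬genuine neutron-flux excursion) = 0.058500 / 0.102000 ≈ 0.574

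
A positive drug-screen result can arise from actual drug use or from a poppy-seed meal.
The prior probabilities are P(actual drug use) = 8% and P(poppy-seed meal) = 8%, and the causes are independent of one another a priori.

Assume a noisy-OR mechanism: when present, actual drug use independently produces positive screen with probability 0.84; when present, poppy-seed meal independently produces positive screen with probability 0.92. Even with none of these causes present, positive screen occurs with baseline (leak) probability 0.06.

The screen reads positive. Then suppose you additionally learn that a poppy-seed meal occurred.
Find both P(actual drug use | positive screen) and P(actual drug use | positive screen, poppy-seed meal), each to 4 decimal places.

Under noisy-OR, P(positive screen | causes) = 1 − (1−0.06)·∏(1−qᵢ) over the active causes.
P(positive screen) = 0.06·0.92·0.92 + 0.9248·0.92·0.08 + 0.8496·0.08·0.92 + 0.987968·0.08·0.08 = 0.050784 + 0.068065 + 0.062531 + 0.006323 = 0.187703
The actual drug use-present share is 0.062531 + 0.006323 = 0.068854.
P(actual drug use | positive screen) = 0.068854 / 0.187703 ≈ 0.3668

With the extra evidence:
For the numerator, keep only actual drug use=true terms: 0.987968*0.08 = 0.079037
Normalizer over all consistent configurations: 0.9248*0.92 + 0.987968*0.08 = 0.929853
P(actual drug use | positive screen, poppy-seed meal) = 0.079037/0.929853 ≈ 0.0850
— poppy-seed meal explains away the evidence for actual drug use.

P(actual drug use | positive screen) ≈ 0.3668; P(actual drug use | positive screen, poppy-seed meal) ≈ 0.0850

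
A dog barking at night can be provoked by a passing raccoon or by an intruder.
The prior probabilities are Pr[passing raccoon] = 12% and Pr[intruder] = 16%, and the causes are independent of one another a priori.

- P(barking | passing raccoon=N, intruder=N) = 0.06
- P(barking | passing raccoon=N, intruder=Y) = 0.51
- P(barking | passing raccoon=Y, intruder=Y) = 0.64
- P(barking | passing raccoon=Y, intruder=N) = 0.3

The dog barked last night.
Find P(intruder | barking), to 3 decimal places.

For the numerator, keep only intruder=true terms: 0.071808 + 0.012288 = 0.084096
The normalizing constant is 0.06*0.88*0.84 + 0.51*0.88*0.16 + 0.3*0.12*0.84 + 0.64*0.12*0.16 = 0.158688
Posterior = 0.084096 / 0.158688 ≈ 0.530

P(intruder | barking) ≈ 0.530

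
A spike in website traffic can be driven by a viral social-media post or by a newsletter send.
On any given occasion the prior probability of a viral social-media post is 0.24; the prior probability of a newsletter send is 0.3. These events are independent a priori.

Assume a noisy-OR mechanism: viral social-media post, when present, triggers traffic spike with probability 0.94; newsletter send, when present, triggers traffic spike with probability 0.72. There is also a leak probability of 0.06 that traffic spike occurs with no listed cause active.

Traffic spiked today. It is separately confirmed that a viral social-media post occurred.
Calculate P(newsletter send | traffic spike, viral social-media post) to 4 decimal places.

P(newsletter send | traffic spike, viral social-media post) ≈ 0.3089

Under noisy-OR, P(traffic spike | causes) = 1 − (1−0.06)·∏(1−qᵢ) over the active causes.
Sum P(traffic spike|·) weighted by the priors over both values of newsletter send:
  P(traffic spike | viral social-media post) = 0.9436×0.7 + 0.984208×0.3
        = 0.660520 + 0.295262 = 0.955782
The terms with newsletter send present sum to 0.295262, so
  P(newsletter send | traffic spike, viral social-media post) = 0.295262 / 0.955782 ≈ 0.3089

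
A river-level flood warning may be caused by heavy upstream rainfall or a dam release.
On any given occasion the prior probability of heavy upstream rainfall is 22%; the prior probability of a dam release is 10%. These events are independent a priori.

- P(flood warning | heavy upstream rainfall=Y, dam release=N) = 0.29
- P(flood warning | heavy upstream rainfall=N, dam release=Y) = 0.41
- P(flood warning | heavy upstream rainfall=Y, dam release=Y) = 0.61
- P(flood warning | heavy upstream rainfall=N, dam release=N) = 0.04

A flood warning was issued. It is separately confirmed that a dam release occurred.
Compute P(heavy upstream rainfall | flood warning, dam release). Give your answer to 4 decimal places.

P(heavy upstream rainfall | flood warning, dam release) ≈ 0.2956

For the numerator, keep only heavy upstream rainfall=true terms: 0.61·0.22 = 0.134200
Normalizer over all consistent configurations: 0.41·0.78 + 0.61·0.22 = 0.454000
Posterior = 0.134200 / 0.454000 ≈ 0.2956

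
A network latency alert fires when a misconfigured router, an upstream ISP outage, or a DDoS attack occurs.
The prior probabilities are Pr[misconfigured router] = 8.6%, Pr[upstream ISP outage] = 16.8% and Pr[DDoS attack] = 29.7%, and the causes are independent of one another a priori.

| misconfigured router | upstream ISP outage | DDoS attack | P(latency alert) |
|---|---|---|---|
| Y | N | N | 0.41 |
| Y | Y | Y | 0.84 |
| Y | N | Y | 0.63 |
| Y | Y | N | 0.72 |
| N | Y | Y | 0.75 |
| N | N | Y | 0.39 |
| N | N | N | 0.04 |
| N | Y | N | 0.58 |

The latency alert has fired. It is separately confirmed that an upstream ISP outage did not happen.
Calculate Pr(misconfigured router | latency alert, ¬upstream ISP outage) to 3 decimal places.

Pr(misconfigured router | latency alert, ¬upstream ISP outage) ≈ 0.237

P(latency alert | ¬upstream ISP outage) = 0.04*0.914*0.703 + 0.39*0.914*0.297 + 0.41*0.086*0.703 + 0.63*0.086*0.297 = 0.025702 + 0.105869 + 0.024788 + 0.016091 = 0.172450
The misconfigured router-present share is 0.024788 + 0.016091 = 0.040879.
So P(misconfigured router | latency alert, ¬upstream ISP outage) = 0.040879/0.172450 ≈ 0.237.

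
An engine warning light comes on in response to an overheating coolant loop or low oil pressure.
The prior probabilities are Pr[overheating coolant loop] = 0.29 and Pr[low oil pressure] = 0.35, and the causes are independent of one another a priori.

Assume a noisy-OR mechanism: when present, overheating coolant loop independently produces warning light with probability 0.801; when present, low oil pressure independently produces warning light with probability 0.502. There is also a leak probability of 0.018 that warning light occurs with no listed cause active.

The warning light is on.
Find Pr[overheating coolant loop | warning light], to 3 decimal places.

Under noisy-OR, P(warning light | causes) = 1 − (1−0.018)·∏(1−qᵢ) over the active causes.
Numerator (weight on configurations with overheating coolant loop): 0.151664 + 0.091622 = 0.243286
The normalizing constant is 0.018·0.71·0.65 + 0.510964·0.71·0.35 + 0.804582·0.29·0.65 + 0.902682·0.29·0.35 = 0.378568
P(overheating coolant loop | warning light) = 0.243286/0.378568 ≈ 0.643

Pr[overheating coolant loop | warning light] ≈ 0.643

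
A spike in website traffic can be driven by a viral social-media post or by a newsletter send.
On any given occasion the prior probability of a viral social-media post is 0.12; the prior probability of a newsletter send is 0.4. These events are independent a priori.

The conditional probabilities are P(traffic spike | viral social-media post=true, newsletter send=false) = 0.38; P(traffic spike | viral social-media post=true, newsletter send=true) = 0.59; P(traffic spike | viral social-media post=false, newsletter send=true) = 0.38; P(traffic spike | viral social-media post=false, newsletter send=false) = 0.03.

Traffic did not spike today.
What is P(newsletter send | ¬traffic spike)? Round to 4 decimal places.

P(newsletter send | ¬traffic spike) ≈ 0.2994

P(¬traffic spike) = 0.97·0.88·0.6 + 0.62·0.88·0.4 + 0.62·0.12·0.6 + 0.41·0.12·0.4 = 0.512160 + 0.218240 + 0.044640 + 0.019680 = 0.794720
The newsletter send-present share is 0.218240 + 0.019680 = 0.237920.
So P(newsletter send | ¬traffic spike) = 0.237920/0.794720 ≈ 0.2994.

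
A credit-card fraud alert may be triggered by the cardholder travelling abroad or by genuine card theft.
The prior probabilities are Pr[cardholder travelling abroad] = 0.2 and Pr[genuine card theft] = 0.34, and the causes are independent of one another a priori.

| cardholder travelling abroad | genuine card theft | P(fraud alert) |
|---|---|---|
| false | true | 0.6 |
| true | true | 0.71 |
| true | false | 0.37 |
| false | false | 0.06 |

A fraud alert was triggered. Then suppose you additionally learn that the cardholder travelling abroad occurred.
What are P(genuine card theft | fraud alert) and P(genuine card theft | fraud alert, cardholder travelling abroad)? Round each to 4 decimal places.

For the numerator, keep only genuine card theft=true terms: 0.163200 + 0.048280 = 0.211480
Normalizer over all consistent configurations: 0.06*0.8*0.66 + 0.6*0.8*0.34 + 0.37*0.2*0.66 + 0.71*0.2*0.34 = 0.292000
Posterior = 0.211480 / 0.292000 ≈ 0.7242

Now also conditioning on cardholder travelling abroad=true:
P(fraud alert | cardholder travelling abroad) = 0.37*0.66 + 0.71*0.34 = 0.244200 + 0.241400 = 0.485600
The genuine card theft-present share is 0.71*0.34 = 0.241400.
Hence the posterior is 0.241400/0.485600 ≈ 0.4971.

P(genuine card theft | fraud alert) ≈ 0.7242; P(genuine card theft | fraud alert, cardholder travelling abroad) ≈ 0.4971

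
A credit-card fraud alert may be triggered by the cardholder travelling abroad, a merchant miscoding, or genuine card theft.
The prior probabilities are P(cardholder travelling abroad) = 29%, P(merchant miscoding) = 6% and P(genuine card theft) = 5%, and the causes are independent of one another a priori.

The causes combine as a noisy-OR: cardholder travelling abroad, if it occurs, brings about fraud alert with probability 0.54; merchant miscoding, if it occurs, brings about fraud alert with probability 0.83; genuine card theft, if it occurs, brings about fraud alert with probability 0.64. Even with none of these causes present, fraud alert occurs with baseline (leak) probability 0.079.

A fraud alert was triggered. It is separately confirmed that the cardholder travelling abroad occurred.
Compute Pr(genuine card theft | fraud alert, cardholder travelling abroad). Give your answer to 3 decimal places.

Under noisy-OR, P(fraud alert | causes) = 1 − (1−0.079)·∏(1−qᵢ) over the active causes.
By total probability over the 4 (merchant miscoding, genuine card theft) configurations:
  P(fraud alert | cardholder travelling abroad) = 0.57634*0.94*0.95 + 0.847482*0.94*0.05 + 0.927978*0.06*0.95 + 0.974072*0.06*0.05
        = 0.514672 + 0.039832 + 0.052895 + 0.002922 = 0.610321
Configurations with genuine card theft contribute 0.042754, so
  P(genuine card theft | fraud alert, cardholder travelling abroad) = 0.042754 / 0.610321 ≈ 0.070

Pr(genuine card theft | fraud alert, cardholder travelling abroad) ≈ 0.070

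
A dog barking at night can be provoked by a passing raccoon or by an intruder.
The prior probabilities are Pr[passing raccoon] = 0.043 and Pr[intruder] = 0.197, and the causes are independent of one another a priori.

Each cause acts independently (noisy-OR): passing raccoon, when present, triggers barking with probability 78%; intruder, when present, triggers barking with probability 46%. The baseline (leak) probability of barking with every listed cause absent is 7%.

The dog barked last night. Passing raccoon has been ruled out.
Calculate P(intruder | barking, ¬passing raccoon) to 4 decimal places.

Under noisy-OR, P(barking | causes) = 1 − (1−0.07)·∏(1−qᵢ) over the active causes.
By total probability over both values of intruder:
  P(barking | ¬passing raccoon) = 0.07×0.803 + 0.4978×0.197
        = 0.056210 + 0.098067 = 0.154277
The terms with intruder present sum to 0.098067, so
  P(intruder | barking, ¬passing raccoon) = 0.098067 / 0.154277 ≈ 0.6357

P(intruder | barking, ¬passing raccoon) ≈ 0.6357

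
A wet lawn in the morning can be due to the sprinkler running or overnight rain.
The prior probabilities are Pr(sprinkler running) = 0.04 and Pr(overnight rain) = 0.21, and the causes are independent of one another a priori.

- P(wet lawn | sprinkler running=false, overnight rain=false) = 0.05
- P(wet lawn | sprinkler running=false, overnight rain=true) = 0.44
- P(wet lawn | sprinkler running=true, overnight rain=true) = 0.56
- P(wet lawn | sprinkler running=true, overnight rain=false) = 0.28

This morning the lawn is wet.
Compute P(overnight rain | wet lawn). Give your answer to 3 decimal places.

P(overnight rain | wet lawn) ≈ 0.666

P(wet lawn) = 0.05*0.96*0.79 + 0.44*0.96*0.21 + 0.28*0.04*0.79 + 0.56*0.04*0.21 = 0.037920 + 0.088704 + 0.008848 + 0.004704 = 0.140176
The overnight rain-present share is 0.088704 + 0.004704 = 0.093408.
Hence the posterior is 0.093408/0.140176 ≈ 0.666.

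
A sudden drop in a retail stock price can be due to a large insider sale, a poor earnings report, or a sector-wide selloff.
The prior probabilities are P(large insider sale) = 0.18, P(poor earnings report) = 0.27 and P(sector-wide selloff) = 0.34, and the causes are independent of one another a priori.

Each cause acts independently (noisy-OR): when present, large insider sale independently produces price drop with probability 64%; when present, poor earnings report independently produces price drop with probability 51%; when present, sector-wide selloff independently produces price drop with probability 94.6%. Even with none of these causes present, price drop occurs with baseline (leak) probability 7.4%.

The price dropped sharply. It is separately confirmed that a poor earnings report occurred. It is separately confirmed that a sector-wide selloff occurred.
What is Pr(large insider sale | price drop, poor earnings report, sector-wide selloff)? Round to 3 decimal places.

Pr(large insider sale | price drop, poor earnings report, sector-wide selloff) ≈ 0.182

Under noisy-OR, P(price drop | causes) = 1 − (1−0.074)·∏(1−qᵢ) over the active causes.
Weight on large insider sale=true, given the evidence: 0.991179×0.18 = 0.178412
Normalizer over all consistent configurations: 0.975498×0.82 + 0.991179×0.18 = 0.978320
Posterior = 0.178412 / 0.978320 ≈ 0.182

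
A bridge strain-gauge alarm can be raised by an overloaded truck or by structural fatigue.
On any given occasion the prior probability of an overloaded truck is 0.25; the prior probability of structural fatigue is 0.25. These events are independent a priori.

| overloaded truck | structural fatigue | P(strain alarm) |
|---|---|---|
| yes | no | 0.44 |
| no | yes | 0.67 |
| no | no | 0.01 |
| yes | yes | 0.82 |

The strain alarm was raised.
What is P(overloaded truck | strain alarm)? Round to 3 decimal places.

P(overloaded truck | strain alarm) ≈ 0.505

Sum P(strain alarm|·) weighted by the priors over the 4 (overloaded truck, structural fatigue) configurations:
  P(strain alarm) = 0.01×0.75×0.75 + 0.67×0.75×0.25 + 0.44×0.25×0.75 + 0.82×0.25×0.25
        = 0.005625 + 0.125625 + 0.082500 + 0.051250 = 0.265000
Configurations with overloaded truck contribute 0.133750, so
  P(overloaded truck | strain alarm) = 0.133750 / 0.265000 ≈ 0.505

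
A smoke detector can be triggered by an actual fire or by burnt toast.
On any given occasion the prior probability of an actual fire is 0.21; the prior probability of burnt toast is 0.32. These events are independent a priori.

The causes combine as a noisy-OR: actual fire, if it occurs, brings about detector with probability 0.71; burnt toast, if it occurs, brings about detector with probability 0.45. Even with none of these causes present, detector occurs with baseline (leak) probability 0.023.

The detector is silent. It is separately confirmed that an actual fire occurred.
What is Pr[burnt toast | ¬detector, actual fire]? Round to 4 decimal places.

Under noisy-OR, P(detector | causes) = 1 − (1−0.023)·∏(1−qᵢ) over the active causes.
P(¬detector | actual fire) = 0.28333×0.68 + 0.155832×0.32 = 0.192664 + 0.049866 = 0.242530
The burnt toast-present share is 0.155832×0.32 = 0.049866.
So P(burnt toast | ¬detector, actual fire) = 0.049866/0.242530 ≈ 0.2056.

Pr[burnt toast | ¬detector, actual fire] ≈ 0.2056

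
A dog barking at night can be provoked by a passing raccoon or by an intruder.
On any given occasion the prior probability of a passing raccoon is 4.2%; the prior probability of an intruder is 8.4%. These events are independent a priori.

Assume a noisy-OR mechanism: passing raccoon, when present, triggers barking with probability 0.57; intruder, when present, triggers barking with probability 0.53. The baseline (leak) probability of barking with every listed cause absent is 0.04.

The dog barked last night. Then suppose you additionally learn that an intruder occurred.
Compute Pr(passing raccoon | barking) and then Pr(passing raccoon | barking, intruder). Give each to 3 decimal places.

Under noisy-OR, P(barking | causes) = 1 − (1−0.04)·∏(1−qᵢ) over the active causes.
For the numerator, keep only passing raccoon=true terms: 0.022591 + 0.002844 = 0.025435
Denominator P(barking): 0.04·0.958·0.916 + 0.5488·0.958·0.084 + 0.5872·0.042·0.916 + 0.805984·0.042·0.084 = 0.104699
Posterior = 0.025435 / 0.104699 ≈ 0.243

With the extra evidence:
For the numerator, keep only passing raccoon=true terms: 0.805984*0.042 = 0.033851
Normalizer over all consistent configurations: 0.5488*0.958 + 0.805984*0.042 = 0.559601
Posterior = 0.033851 / 0.559601 ≈ 0.060
Conditioning on intruder lowers the posterior on passing raccoon: the classic explaining-away effect in a common-effect structure.

Pr(passing raccoon | barking) ≈ 0.243; Pr(passing raccoon | barking, intruder) ≈ 0.060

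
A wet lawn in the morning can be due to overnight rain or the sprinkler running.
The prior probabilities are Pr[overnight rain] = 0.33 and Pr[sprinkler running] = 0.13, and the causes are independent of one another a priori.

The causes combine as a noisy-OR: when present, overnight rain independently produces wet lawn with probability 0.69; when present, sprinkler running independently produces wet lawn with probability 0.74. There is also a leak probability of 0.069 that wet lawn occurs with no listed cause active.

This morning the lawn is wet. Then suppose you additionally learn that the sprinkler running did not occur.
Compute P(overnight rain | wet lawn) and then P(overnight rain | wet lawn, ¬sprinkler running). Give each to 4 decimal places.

P(overnight rain | wet lawn) ≈ 0.6966; P(overnight rain | wet lawn, ¬sprinkler running) ≈ 0.8355

Under noisy-OR, P(wet lawn | causes) = 1 − (1−0.069)·∏(1−qᵢ) over the active causes.
Numerator (weight on configurations with overnight rain): 0.204240 + 0.039681 = 0.243921
The normalizing constant is 0.069×0.67×0.87 + 0.75794×0.67×0.13 + 0.71139×0.33×0.87 + 0.924961×0.33×0.13 = 0.350158
P(overnight rain | wet lawn) = 0.243921/0.350158 ≈ 0.6966

Now condition on the additional information:
P(wet lawn | ¬sprinkler running) = 0.069·0.67 + 0.71139·0.33 = 0.046230 + 0.234759 = 0.280989
The overnight rain-present share is 0.71139·0.33 = 0.234759.
P(overnight rain | wet lawn, ¬sprinkler running) = 0.234759 / 0.280989 ≈ 0.8355
With sprinkler running excluded, overnight rain must carry more of the explanatory weight for the wet lawn.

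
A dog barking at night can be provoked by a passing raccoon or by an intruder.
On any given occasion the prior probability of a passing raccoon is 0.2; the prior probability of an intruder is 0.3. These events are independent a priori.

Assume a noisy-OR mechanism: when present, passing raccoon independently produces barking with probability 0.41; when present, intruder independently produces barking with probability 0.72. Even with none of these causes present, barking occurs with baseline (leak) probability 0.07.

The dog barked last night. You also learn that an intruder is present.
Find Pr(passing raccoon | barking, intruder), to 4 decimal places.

Under noisy-OR, P(barking | causes) = 1 − (1−0.07)·∏(1−qᵢ) over the active causes.
Sum P(barking|·) weighted by the priors over both values of passing raccoon:
  P(barking | intruder) = 0.7396×0.8 + 0.846364×0.2
        = 0.591680 + 0.169273 = 0.760953
Configurations with passing raccoon contribute 0.169273, so
  P(passing raccoon | barking, intruder) = 0.169273 / 0.760953 ≈ 0.2224

Pr(passing raccoon | barking, intruder) ≈ 0.2224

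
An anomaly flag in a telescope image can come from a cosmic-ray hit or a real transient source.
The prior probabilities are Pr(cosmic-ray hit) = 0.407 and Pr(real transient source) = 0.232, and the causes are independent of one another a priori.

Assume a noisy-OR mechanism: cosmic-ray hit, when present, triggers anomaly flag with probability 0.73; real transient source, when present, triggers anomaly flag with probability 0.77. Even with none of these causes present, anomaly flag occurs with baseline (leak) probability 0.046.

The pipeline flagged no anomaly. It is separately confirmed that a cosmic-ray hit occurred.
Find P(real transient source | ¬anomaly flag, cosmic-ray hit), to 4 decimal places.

Under noisy-OR, P(anomaly flag | causes) = 1 − (1−0.046)·∏(1−qᵢ) over the active causes.
Weight on real transient source=true, given the evidence: 0.059243×0.232 = 0.013744
Normalizer over all consistent configurations: 0.25758×0.768 + 0.059243×0.232 = 0.211565
Posterior = 0.013744 / 0.211565 ≈ 0.0650

P(real transient source | ¬anomaly flag, cosmic-ray hit) ≈ 0.0650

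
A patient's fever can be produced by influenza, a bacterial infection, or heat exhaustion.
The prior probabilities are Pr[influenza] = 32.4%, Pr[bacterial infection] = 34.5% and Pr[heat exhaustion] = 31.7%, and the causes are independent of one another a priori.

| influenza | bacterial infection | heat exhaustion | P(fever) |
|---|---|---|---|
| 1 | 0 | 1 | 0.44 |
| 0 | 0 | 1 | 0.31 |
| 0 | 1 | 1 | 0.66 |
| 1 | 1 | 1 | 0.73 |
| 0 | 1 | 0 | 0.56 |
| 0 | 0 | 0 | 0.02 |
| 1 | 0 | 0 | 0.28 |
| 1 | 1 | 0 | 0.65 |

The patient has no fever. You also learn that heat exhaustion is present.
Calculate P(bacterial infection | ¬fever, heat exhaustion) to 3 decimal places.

By total probability over the 4 (influenza, bacterial infection) configurations:
  P(¬fever | heat exhaustion) = 0.69*0.676*0.655 + 0.34*0.676*0.345 + 0.56*0.324*0.655 + 0.27*0.324*0.345
        = 0.305518 + 0.079295 + 0.118843 + 0.030181 = 0.533837
Keeping only the bacterial infection-present terms gives 0.109476, so
  P(bacterial infection | ¬fever, heat exhaustion) = 0.109476 / 0.533837 ≈ 0.205

P(bacterial infection | ¬fever, heat exhaustion) ≈ 0.205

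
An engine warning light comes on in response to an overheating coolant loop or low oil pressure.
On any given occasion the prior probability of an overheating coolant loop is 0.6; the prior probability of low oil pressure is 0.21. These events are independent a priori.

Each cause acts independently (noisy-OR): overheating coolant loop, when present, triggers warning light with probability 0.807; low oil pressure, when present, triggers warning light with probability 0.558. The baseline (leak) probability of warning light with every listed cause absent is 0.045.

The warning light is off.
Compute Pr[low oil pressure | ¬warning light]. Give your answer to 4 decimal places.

Pr[low oil pressure | ¬warning light] ≈ 0.1051

Under noisy-OR, P(warning light | causes) = 1 − (1−0.045)·∏(1−qᵢ) over the active causes.
P(¬warning light) = 0.955*0.4*0.79 + 0.42211*0.4*0.21 + 0.184315*0.6*0.79 + 0.081467*0.6*0.21 = 0.301780 + 0.035457 + 0.087365 + 0.010265 = 0.434867
Of this, 0.045722 comes from 0.035457 + 0.010265 (the low oil pressure=true cases).
P(low oil pressure | ¬warning light) = 0.045722 / 0.434867 ≈ 0.1051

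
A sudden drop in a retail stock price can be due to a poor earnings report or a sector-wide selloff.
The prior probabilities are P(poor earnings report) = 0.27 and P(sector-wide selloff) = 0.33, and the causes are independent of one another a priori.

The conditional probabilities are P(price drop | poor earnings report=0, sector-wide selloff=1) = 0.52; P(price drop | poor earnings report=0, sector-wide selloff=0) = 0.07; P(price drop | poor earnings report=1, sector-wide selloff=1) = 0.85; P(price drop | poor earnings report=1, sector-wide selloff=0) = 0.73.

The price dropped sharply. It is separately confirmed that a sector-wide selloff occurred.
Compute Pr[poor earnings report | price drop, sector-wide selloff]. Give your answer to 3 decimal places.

Pr[poor earnings report | price drop, sector-wide selloff] ≈ 0.377

Weight on poor earnings report=true, given the evidence: 0.85*0.27 = 0.229500
Denominator P(price drop | sector-wide selloff): 0.52*0.73 + 0.85*0.27 = 0.609100
Posterior = 0.229500 / 0.609100 ≈ 0.377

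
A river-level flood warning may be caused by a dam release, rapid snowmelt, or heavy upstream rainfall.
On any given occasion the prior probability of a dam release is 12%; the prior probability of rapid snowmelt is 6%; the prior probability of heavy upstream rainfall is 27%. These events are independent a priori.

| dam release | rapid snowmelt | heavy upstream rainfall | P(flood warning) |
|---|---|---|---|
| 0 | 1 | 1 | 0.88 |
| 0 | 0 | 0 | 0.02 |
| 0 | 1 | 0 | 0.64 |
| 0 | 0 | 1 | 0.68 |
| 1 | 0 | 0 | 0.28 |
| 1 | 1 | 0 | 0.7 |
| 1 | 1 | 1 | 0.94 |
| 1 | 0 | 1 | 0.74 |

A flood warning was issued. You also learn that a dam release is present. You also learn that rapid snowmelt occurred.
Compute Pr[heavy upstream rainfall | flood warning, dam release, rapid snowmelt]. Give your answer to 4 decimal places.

Pr[heavy upstream rainfall | flood warning, dam release, rapid snowmelt] ≈ 0.3319

Weight on heavy upstream rainfall=true, given the evidence: 0.94×0.27 = 0.253800
Denominator P(flood warning | dam release, rapid snowmelt): 0.7×0.73 + 0.94×0.27 = 0.764800
Posterior = 0.253800 / 0.764800 ≈ 0.3319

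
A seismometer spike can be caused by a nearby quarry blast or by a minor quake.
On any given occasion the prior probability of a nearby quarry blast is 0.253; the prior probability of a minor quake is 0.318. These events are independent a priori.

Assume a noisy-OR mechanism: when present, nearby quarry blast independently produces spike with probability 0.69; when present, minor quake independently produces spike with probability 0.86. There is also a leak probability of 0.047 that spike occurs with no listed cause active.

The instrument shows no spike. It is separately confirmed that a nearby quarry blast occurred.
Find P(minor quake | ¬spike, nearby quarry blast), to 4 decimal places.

Under noisy-OR, P(spike | causes) = 1 − (1−0.047)·∏(1−qᵢ) over the active causes.
By total probability over both values of minor quake:
  P(¬spike | nearby quarry blast) = 0.29543*0.682 + 0.04136*0.318
        = 0.201483 + 0.013152 = 0.214635
The terms with minor quake present sum to 0.013152, so
  P(minor quake | ¬spike, nearby quarry blast) = 0.013152 / 0.214635 ≈ 0.0613

P(minor quake | ¬spike, nearby quarry blast) ≈ 0.0613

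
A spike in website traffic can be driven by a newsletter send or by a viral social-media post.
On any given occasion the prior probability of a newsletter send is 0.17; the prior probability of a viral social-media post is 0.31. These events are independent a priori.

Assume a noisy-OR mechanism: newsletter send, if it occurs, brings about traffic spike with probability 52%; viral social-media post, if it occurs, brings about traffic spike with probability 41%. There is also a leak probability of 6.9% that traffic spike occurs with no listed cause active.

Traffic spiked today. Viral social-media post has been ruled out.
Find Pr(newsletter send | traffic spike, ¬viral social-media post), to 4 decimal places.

Under noisy-OR, P(traffic spike | causes) = 1 − (1−0.069)·∏(1−qᵢ) over the active causes.
Numerator (weight on configurations with newsletter send): 0.55312×0.17 = 0.094030
Normalizer over all consistent configurations: 0.069×0.83 + 0.55312×0.17 = 0.151300
P(newsletter send | traffic spike, ¬viral social-media post) = 0.094030/0.151300 ≈ 0.6215

Pr(newsletter send | traffic spike, ¬viral social-media post) ≈ 0.6215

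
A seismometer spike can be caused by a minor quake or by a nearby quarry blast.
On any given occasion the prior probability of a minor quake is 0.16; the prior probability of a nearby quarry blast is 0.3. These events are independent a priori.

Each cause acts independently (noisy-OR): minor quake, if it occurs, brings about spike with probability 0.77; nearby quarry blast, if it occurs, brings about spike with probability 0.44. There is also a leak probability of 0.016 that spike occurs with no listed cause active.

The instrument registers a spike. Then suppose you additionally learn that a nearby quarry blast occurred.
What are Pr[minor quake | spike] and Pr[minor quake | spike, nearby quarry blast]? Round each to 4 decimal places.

Pr[minor quake | spike] ≈ 0.5120; Pr[minor quake | spike, nearby quarry blast] ≈ 0.2703

Under noisy-OR, P(spike | causes) = 1 − (1−0.016)·∏(1−qᵢ) over the active causes.
P(spike) = 0.016×0.84×0.7 + 0.44896×0.84×0.3 + 0.77368×0.16×0.7 + 0.873261×0.16×0.3 = 0.009408 + 0.113138 + 0.086652 + 0.041917 = 0.251115
The minor quake-present share is 0.086652 + 0.041917 = 0.128569.
P(minor quake | spike) = 0.128569 / 0.251115 ≈ 0.5120

With the extra evidence:
Enumerate both values of minor quake and weight by the priors:
  P(spike | nearby quarry blast) = 0.44896*0.84 + 0.873261*0.16
        = 0.377126 + 0.139722 = 0.516848
Keeping only the minor quake-present terms gives 0.139722, so
  P(minor quake | spike, nearby quarry blast) = 0.139722 / 0.516848 ≈ 0.2703
The drop from 0.5120 to 0.2703 is the explaining-away (discounting) effect.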